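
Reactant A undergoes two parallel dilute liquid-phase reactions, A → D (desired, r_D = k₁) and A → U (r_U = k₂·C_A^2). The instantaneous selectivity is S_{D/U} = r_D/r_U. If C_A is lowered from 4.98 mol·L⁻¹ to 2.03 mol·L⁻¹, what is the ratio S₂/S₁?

6.02

S_{D/U} = (k₁/k₂)·C_A^-2, so S₂/S₁ = (C_{A,2}/C_{A,1})^-2.
= (2.03/4.98)^(-2) = (0.4076)^(-2) = 6.02.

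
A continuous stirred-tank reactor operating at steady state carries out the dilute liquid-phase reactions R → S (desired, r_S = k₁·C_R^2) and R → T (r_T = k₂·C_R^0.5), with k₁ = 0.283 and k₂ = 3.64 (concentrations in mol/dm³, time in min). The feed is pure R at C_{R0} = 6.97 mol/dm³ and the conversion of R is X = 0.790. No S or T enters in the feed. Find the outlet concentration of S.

Exit C_R = C_{R0}(1−X) = 6.97×0.210 = 1.464 mol/dm³.
In a CSTR the entire volume is at exit conditions, so r_S = 0.283×1.464^2 = 0.6063 and r_T = 3.64×1.464^0.5 = 4.404.
Fraction of consumed R going to S: r_S/(r_S+r_T) = 0.1210.
C_S = 0.1210·C_{R0}·X = 0.1210×6.97×0.790 = 0.666 mol/dm³.

0.666 mol/dm³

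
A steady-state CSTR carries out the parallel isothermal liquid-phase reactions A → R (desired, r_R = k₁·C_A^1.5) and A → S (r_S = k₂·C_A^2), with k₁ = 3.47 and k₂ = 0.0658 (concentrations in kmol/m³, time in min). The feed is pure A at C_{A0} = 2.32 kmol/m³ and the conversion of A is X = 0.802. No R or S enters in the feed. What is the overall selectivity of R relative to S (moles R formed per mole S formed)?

Exit C_A = C_{A0}(1−X) = 2.32×0.198 = 0.4594 kmol/m³.
In a CSTR the entire volume is at exit conditions, so r_R = 3.47×0.4594^1.5 = 1.080 and r_S = 0.0658×0.4594^2 = 0.01388.
Overall selectivity = C_R/C_S = r_Rτ/(r_Sτ) = r_R/r_S = 77.8.

77.8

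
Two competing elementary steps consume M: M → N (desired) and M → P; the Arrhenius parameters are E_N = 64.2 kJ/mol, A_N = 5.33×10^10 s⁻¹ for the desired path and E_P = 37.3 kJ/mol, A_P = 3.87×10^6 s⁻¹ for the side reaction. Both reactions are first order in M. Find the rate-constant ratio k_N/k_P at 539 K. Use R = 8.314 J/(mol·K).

With equal orders, S_{N/P} = k_N/k_P = (A_N/A_P)·exp[(E_P−E_N)/(RT)].
(E_P−E_N)/(RT) = (37.3−64.2)×10³/(8.314×539) = -26900/4481 = -6.003.
k_N/k_P = (5.33×10^10/3.87×10^6)·exp(-6.003) = 13773 × 0.002472 = 34.0.

34.0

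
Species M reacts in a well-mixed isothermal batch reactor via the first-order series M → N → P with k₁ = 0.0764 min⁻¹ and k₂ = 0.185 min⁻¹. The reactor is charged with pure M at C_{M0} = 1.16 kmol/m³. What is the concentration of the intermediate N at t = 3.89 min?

0.209 kmol/m³

Solving the coupled first-order balances gives C_N(t) = [k₁/(k₂−k₁)]·C_{M0}·(e^(−k₁t) − e^(−k₂t)).
e^(−k₁t) = e^(−0.0764×3.89) = e^(−0.2972) = 0.7429; e^(−k₂t) = e^(−0.7197) = 0.4869.
C_N = 0.0764×1.16/(0.185−0.0764) × (0.7429−0.4869) = 0.8161×0.2560 = 0.2089 kmol/m³.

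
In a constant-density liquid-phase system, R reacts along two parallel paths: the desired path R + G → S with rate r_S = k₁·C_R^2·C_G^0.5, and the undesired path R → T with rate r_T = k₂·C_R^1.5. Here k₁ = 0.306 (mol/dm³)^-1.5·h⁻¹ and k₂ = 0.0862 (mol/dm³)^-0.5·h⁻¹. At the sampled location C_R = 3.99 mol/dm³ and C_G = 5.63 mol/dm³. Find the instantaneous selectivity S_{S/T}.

16.8

S_{S/T} = r_S/r_T = (k₁·C_R^2·C_G^0.5)/(k₂·C_R^1.5) = (k₁/k₂)·C_R^0.5·C_G^0.5.
= (0.306×3.990^2×5.630^0.5) / (0.0862×3.990^1.5) = 11.56/0.6870 = 16.8.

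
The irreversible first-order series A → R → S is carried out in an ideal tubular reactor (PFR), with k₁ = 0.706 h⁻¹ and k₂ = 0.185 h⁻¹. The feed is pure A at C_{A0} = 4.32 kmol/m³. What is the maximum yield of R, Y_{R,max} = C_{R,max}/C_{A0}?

0.622

Evaluating C_R at τ_opt = ln(k₂/k₁)/(k₂−k₁) gives C_{R,max}/C_{A0} = (k₁/k₂)^[k₂/(k₂−k₁)].
= (0.706/0.185)^(0.185/(0.185−0.706)) = (3.816)^(-0.3551) = 0.6215.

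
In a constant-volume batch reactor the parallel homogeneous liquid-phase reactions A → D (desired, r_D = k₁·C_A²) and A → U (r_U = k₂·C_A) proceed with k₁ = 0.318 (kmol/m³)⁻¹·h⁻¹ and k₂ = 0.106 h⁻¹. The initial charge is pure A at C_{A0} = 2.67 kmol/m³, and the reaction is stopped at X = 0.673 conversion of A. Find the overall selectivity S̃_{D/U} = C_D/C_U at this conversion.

4.91

C_A = C_{A0}(1−X) = 0.8731 kmol/m³.
Along a PFR/batch, dC_U/dC_A = −r_U/(r_D+r_U) = −k₂/(k₂+k₁·C_A).
Integrating from C_{A0} to C_A: C_U = (0.106/0.318)·ln[(0.106+0.318·2.67)/(0.106+0.318·0.873)] = 0.3333·ln(0.9551/0.3836) = 0.3040 kmol/m³.
Then C_D = (C_{A0}−C_A) − C_U = 1.797 − 0.3040 = 1.493 kmol/m³.
S̃_{D/U} = C_D/C_U = 1.493/0.3040 = 4.91.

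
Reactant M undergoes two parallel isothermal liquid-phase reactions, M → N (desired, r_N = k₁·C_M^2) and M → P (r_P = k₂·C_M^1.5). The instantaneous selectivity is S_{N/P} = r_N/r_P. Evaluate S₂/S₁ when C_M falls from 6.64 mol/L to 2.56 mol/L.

S_{N/P} = (k₁/k₂)·C_M^0.5, so S₂/S₁ = (C_{M,2}/C_{M,1})^0.5.
= (2.56/6.64)^0.5 = (0.3855)^0.5 = 0.621.
Selectivity toward N falls as C_M falls — high-concentration operation is favoured.

0.621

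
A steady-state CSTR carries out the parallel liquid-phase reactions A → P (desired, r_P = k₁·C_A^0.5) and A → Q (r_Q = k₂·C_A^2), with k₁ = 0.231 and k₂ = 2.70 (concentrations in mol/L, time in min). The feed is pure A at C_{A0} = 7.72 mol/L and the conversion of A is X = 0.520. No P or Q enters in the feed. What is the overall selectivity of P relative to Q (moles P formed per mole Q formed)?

Exit C_A = C_{A0}(1−X) = 7.72×0.480 = 3.706 mol/L.
Rates in a CSTR are evaluated at the outlet concentration: r_P = 0.231×3.706^0.5 = 0.4447, r_Q = 2.70×3.706^2 = 37.07.
Overall selectivity = C_P/C_Q = r_Pτ/(r_Qτ) = r_P/r_Q = 0.0120.

0.0120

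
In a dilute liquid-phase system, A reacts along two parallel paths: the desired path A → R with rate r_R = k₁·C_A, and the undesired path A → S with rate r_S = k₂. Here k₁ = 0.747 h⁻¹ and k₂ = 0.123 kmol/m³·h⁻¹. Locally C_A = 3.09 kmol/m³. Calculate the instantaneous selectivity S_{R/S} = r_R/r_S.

18.8

S_{R/S} = r_R/r_S = (k₁·C_A)/(k₂) = (k₁/k₂)·C_A.
= (0.747×3.090) / (0.123) = 2.308/0.1230 = 18.8.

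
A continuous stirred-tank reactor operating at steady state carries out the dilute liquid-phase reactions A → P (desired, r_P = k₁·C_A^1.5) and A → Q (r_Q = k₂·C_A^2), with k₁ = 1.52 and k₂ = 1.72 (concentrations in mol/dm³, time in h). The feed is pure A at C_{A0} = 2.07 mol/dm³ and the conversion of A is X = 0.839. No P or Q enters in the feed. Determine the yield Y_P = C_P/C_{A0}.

0.507

Exit C_A = C_{A0}(1−X) = 2.07×0.161 = 0.3333 mol/dm³.
Rates in a CSTR are evaluated at the outlet concentration: r_P = 1.52×0.3333^1.5 = 0.2924, r_Q = 1.72×0.3333^2 = 0.1910.
Fraction of consumed A going to P: r_P/(r_P+r_Q) = 0.6049.
C_P = 0.6049·C_{A0}·X = 0.6049×2.07×0.839 = 1.05 mol/dm³; Y_P = C_P/C_{A0} = 0.507.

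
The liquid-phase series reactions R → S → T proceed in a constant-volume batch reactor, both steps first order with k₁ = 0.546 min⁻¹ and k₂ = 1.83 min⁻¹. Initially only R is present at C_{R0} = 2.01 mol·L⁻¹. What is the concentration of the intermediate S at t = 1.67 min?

0.303 mol·L⁻¹

Solving the coupled first-order balances gives C_S(t) = [k₁/(k₂−k₁)]·C_{R0}·(e^(−k₁t) − e^(−k₂t)).
e^(−k₁t) = e^(−0.546×1.67) = e^(−0.9118) = 0.4018; e^(−k₂t) = e^(−3.056) = 0.04707.
C_S = 0.546×2.01/(1.83−0.546) × (0.4018−0.04707) = 0.8547×0.3547 = 0.3032 mol·L⁻¹.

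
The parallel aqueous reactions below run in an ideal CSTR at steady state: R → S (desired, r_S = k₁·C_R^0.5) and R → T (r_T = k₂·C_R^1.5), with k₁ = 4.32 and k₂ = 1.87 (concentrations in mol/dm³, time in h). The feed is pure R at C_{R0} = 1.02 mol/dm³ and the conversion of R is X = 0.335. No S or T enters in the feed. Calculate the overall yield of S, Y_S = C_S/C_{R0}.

Exit C_R = C_{R0}(1−X) = 1.02×0.665 = 0.6783 mol/dm³.
Rates in a CSTR are evaluated at the outlet concentration: r_S = 4.32×0.6783^0.5 = 3.558, r_T = 1.87×0.6783^1.5 = 1.045.
Fraction of consumed R going to S: r_S/(r_S+r_T) = 0.7730.
C_S = 0.7730·C_{R0}·X = 0.7730×1.02×0.335 = 0.264 mol/dm³; Y_S = C_S/C_{R0} = 0.259.

0.259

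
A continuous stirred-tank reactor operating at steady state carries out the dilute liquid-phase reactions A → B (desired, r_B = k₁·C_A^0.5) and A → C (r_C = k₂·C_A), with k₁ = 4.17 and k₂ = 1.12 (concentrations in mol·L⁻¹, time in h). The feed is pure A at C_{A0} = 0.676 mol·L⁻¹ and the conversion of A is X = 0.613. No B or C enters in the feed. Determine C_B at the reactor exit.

0.364 mol·L⁻¹

Exit C_A = C_{A0}(1−X) = 0.676×0.387 = 0.2616 mol·L⁻¹.
A CSTR operates uniformly at the exit composition, giving r_B = 2.133 and r_C = 0.2930 (each k·C_A^n at C_A = 0.2616).
Fraction of consumed A going to B: r_B/(r_B+r_C) = 0.8792.
C_B = 0.8792·C_{A0}·X = 0.8792×0.676×0.613 = 0.364 mol·L⁻¹.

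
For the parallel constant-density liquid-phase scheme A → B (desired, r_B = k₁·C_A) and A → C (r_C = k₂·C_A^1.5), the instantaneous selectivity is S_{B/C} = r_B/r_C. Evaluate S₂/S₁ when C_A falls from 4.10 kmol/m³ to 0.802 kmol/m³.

2.26

S_{B/C} = (k₁/k₂)·C_A^-0.5, so S₂/S₁ = (C_{A,2}/C_{A,1})^-0.5.
= (0.802/4.10)^(-0.5) = (0.1956)^(-0.5) = 2.26.
Selectivity toward B rises as C_A falls — low-concentration operation is favoured.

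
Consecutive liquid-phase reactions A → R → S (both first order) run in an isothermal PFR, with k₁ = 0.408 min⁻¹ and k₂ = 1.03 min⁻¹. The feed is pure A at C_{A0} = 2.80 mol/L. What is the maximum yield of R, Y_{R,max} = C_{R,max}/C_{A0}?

0.216

Evaluating C_R at τ_opt = ln(k₂/k₁)/(k₂−k₁) gives C_{R,max}/C_{A0} = (k₁/k₂)^[k₂/(k₂−k₁)].
= (0.408/1.03)^(1.03/(1.03−0.408)) = (0.3961)^(1.656) = 0.2158.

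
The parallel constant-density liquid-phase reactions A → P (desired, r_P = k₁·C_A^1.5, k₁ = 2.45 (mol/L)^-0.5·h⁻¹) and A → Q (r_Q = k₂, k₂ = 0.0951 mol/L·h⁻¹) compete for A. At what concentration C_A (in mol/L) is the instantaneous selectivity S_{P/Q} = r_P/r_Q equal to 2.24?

0.196 mol/L

S_{P/Q} = (k₁/k₂)·C_A^1.5 ⇒ C_A = (S·k₂/k₁)^(1/1.5).
= (2.24×0.0951/2.45)^(0.6667) = (0.08695)^(0.6667) = 0.196 mol/L.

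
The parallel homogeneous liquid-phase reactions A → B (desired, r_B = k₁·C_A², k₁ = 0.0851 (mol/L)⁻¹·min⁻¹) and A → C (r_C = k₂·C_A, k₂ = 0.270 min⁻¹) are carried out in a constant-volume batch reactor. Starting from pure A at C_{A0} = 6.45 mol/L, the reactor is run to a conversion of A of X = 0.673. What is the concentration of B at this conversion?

C_A = C_{A0}(1−X) = 2.109 mol/L.
Along a PFR/batch, dC_C/dC_A = −r_C/(r_B+r_C) = −k₂/(k₂+k₁·C_A).
Integrating from C_{A0} to C_A: C_C = (0.270/0.0851)·ln[(0.270+0.0851·6.45)/(0.270+0.0851·2.11)] = 3.173·ln(0.8189/0.4495) = 1.903 mol/L.
Then C_B = (C_{A0}−C_A) − C_C = 4.341 − 1.903 = 2.438 mol/L.

2.44 mol/L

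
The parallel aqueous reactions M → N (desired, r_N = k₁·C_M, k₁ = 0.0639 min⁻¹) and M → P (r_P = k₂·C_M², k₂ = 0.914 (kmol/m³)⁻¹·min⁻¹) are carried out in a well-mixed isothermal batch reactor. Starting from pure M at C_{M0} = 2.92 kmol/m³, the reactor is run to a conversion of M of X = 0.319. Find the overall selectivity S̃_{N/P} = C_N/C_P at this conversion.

0.0288

C_M = C_{M0}(1−X) = 1.989 kmol/m³.
Along a PFR/batch, dC_N/dC_M = −r_N/(r_N+r_P) = −k₁/(k₁+k₂·C_M).
Integrating from C_{M0} to C_M: C_N = (0.0639/0.914)·ln[(0.0639+0.914·2.92)/(0.0639+0.914·1.99)] = 0.06991·ln(2.733/1.881) = 0.02610 kmol/m³.
C_P = (C_{M0}−C_M)−C_N = 0.9054 kmol/m³; S̃_{N/P} = 0.02610/0.9054 = 0.0288.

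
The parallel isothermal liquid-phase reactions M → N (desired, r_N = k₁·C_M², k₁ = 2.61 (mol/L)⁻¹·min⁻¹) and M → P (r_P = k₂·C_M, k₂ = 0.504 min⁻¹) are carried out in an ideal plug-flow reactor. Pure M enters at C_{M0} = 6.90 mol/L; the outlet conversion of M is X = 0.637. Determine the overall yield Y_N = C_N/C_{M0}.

0.610

C_M = C_{M0}(1−X) = 2.505 mol/L.
Along a PFR/batch, dC_P/dC_M = −r_P/(r_N+r_P) = −k₂/(k₂+k₁·C_M).
Integrating from C_{M0} to C_M: C_P = (0.504/2.61)·ln[(0.504+2.61·6.90)/(0.504+2.61·2.50)] = 0.1931·ln(18.51/7.041) = 0.1867 mol/L.
Then C_N = (C_{M0}−C_M) − C_P = 4.395 − 0.1867 = 4.209 mol/L.
Y_N = C_N/C_{M0} = 4.209/6.90 = 0.610.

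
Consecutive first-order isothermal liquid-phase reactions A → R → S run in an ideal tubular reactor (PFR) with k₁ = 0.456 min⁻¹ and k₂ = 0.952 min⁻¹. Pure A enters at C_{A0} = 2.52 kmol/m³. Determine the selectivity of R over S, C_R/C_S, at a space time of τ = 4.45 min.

0.141

The intermediate concentration in a first-order A→B→C sequence is C_R = k₁C_{A0}(e^(−k₁τ) − e^(−k₂τ))/(k₂−k₁).
e^(−k₁τ) = e^(−0.456×4.45) = e^(−2.029) = 0.1314; e^(−k₂τ) = e^(−4.236) = 0.01446.
C_R = 0.456×2.52/(0.952−0.456) × (0.1314−0.01446) = 2.317×0.1170 = 0.2710 kmol/m³.
C_A = C_{A0}e^(−k₁τ) = 0.3312 kmol/m³, so C_S = C_{A0}−C_A−C_R = 1.918 kmol/m³; C_R/C_S = 0.141.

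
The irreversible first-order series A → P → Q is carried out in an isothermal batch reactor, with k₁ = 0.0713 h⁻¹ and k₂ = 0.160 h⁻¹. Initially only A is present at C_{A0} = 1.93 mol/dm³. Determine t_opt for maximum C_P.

For first-order series the maximum of C_P occurs at t_opt = ln(k₂/k₁)/(k₂−k₁).
= ln(0.160/0.0713)/(0.160−0.0713) = ln(2.244)/0.08870 = 0.8083/0.08870 = 9.11 h.

9.11 h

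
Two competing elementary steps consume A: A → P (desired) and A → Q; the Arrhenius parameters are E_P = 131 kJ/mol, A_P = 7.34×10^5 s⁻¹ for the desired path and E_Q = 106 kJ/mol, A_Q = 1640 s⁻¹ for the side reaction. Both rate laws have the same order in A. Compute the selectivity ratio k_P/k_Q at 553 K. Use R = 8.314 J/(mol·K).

Since both paths have the same order in A, the concentration cancels and S_{P/Q} = k_P/k_Q = (A_P/A_Q)·exp[(E_Q−E_P)/(RT)].
(E_Q−E_P)/(RT) = (106−131)×10³/(8.314×553) = -25000/4598 = -5.438.
k_P/k_Q = (7.34×10^5/1640)·exp(-5.438) = 447.6 × 0.004350 = 1.95.

1.95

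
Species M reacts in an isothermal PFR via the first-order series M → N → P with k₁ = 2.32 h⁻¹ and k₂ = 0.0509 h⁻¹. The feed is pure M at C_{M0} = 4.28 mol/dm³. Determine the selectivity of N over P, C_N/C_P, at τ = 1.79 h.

13.7

For first-order series with pure M initially, C_N(τ) = k₁C_{M0}/(k₂−k₁)·(e^(−k₁τ) − e^(−k₂τ)).
e^(−k₁τ) = e^(−2.32×1.79) = e^(−4.153) = 0.01572; e^(−k₂τ) = e^(−0.09111) = 0.9129.
C_N = 2.32×4.28/(0.0509−2.32) × (0.01572−0.9129) = (-4.376)×(-0.8972) = 3.926 mol/dm³.
C_M = C_{M0}e^(−k₁τ) = 0.06728 mol/dm³, so C_P = C_{M0}−C_M−C_N = 0.2866 mol/dm³; C_N/C_P = 13.7.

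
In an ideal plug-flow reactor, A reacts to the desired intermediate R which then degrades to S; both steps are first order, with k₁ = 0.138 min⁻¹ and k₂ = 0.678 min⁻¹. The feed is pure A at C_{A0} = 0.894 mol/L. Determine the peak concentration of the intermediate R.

0.121 mol/L

At the optimum, C_{R,max}/C_{A0} = (k₁/k₂)^[k₂/(k₂−k₁)].
= (0.138/0.678)^(0.678/(0.678−0.138)) = (0.2035)^(1.256) = 0.1355.
C_{R,max} = 0.1355×0.894 = 0.121 mol/L.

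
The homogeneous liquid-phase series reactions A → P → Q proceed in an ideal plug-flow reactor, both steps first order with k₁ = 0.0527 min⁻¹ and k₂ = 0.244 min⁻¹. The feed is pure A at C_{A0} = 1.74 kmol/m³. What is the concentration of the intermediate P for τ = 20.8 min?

0.157 kmol/m³

Solving the coupled first-order balances gives C_P(τ) = [k₁/(k₂−k₁)]·C_{A0}·(e^(−k₁τ) − e^(−k₂τ)).
e^(−k₁τ) = e^(−0.0527×20.8) = e^(−1.096) = 0.3342; e^(−k₂τ) = e^(−5.075) = 0.006250.
C_P = 0.0527×1.74/(0.244−0.0527) × (0.3342−0.006250) = 0.4793×0.3279 = 0.1572 kmol/m³.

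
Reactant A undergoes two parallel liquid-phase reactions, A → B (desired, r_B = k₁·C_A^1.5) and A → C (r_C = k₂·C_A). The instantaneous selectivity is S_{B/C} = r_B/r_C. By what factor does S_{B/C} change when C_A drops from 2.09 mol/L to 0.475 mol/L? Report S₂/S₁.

0.477

S_{B/C} = (k₁/k₂)·C_A^0.5, so S₂/S₁ = (C_{A,2}/C_{A,1})^0.5.
= (0.475/2.09)^0.5 = (0.2273)^0.5 = 0.477.
Selectivity toward B falls as C_A falls — high-concentration operation is favoured.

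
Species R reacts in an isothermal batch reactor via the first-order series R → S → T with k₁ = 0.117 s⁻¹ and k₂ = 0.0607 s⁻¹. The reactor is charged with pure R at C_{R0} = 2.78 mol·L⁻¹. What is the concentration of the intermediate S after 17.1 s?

The intermediate concentration in a first-order A→B→C sequence is C_S = k₁C_{R0}(e^(−k₁t) − e^(−k₂t))/(k₂−k₁).
e^(−k₁t) = e^(−0.117×17.1) = e^(−2.001) = 0.1352; e^(−k₂t) = e^(−1.038) = 0.3542.
C_S = 0.117×2.78/(0.0607−0.117) × (0.1352−0.3542) = (-5.777)×(-0.2189) = 1.265 mol·L⁻¹.

1.26 mol·L⁻¹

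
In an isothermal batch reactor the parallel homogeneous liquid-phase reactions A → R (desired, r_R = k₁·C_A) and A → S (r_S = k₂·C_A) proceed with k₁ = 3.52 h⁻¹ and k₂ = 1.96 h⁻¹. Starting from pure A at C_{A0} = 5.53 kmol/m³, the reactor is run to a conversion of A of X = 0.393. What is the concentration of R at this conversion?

C_A = C_{A0}(1−X) = 3.357 kmol/m³.
Both paths are first order in A, so the instantaneous fraction to R is constant: dC_R/d(−C_A) = k₁/(k₁+k₂) = 0.6423.
C_R = 0.6423·(C_{A0}−C_A) = 0.6423×2.173 = 1.40 kmol/m³.

1.40 kmol/m³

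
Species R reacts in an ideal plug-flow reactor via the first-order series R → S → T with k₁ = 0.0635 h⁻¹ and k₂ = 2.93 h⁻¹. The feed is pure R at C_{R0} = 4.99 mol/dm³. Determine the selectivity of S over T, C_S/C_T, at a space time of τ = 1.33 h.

0.326

For first-order series with pure R initially, C_S(τ) = k₁C_{R0}/(k₂−k₁)·(e^(−k₁τ) − e^(−k₂τ)).
e^(−k₁τ) = e^(−0.0635×1.33) = e^(−0.08446) = 0.9190; e^(−k₂τ) = e^(−3.897) = 0.02030.
C_S = 0.0635×4.99/(2.93−0.0635) × (0.9190−0.02030) = 0.1105×0.8987 = 0.09934 mol/dm³.
C_R = C_{R0}e^(−k₁τ) = 4.586 mol/dm³, so C_T = C_{R0}−C_R−C_S = 0.3048 mol/dm³; C_S/C_T = 0.326.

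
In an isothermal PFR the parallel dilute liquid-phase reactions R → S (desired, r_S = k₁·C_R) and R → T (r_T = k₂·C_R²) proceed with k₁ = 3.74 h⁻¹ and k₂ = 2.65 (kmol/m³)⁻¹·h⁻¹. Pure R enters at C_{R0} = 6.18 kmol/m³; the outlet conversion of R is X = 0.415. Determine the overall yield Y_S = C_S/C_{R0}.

0.0941

C_R = C_{R0}(1−X) = 3.615 kmol/m³.
Along a PFR/batch, dC_S/dC_R = −r_S/(r_S+r_T) = −k₁/(k₁+k₂·C_R).
Integrating from C_{R0} to C_R: C_S = (3.74/2.65)·ln[(3.74+2.65·6.18)/(3.74+2.65·3.62)] = 1.411·ln(20.12/13.32) = 0.5818 kmol/m³.
Y_S = C_S/C_{R0} = 0.5818/6.18 = 0.0941.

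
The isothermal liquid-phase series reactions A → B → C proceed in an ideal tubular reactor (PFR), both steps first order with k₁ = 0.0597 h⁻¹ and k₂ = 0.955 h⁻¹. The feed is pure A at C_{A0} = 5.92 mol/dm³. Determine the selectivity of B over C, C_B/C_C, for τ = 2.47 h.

The intermediate concentration in a first-order A→B→C sequence is C_B = k₁C_{A0}(e^(−k₁τ) − e^(−k₂τ))/(k₂−k₁).
e^(−k₁τ) = e^(−0.0597×2.47) = e^(−0.1475) = 0.8629; e^(−k₂τ) = e^(−2.359) = 0.09453.
C_B = 0.0597×5.92/(0.955−0.0597) × (0.8629−0.09453) = 0.3948×0.7684 = 0.3033 mol/dm³.
C_A = C_{A0}e^(−k₁τ) = 5.108 mol/dm³, so C_C = C_{A0}−C_A−C_B = 0.5083 mol/dm³; C_B/C_C = 0.597.

0.597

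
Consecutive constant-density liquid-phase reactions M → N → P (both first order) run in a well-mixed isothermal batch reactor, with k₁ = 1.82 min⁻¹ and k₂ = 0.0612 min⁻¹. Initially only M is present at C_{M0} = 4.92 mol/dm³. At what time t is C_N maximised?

The intermediate peaks when r₁ = r₂, i.e. k₁e^(−k₁t) = k₂e^(−k₂t), giving t_opt = ln(k₂/k₁)/(k₂−k₁).
= ln(0.0612/1.82)/(0.0612−1.82) = ln(0.03363)/-1.759 = -3.392/-1.759 = 1.93 min.

1.93 min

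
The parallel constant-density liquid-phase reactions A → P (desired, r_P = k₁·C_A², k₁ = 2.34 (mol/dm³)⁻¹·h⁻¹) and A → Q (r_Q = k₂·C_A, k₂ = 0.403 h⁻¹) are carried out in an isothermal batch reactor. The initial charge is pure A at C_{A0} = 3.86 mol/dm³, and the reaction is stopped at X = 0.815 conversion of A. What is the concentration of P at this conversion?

2.88 mol/dm³

C_A = C_{A0}(1−X) = 0.7141 mol/dm³.
Along a PFR/batch, dC_Q/dC_A = −r_Q/(r_P+r_Q) = −k₂/(k₂+k₁·C_A).
Integrating from C_{A0} to C_A: C_Q = (0.403/2.34)·ln[(0.403+2.34·3.86)/(0.403+2.34·0.714)] = 0.1722·ln(9.435/2.074) = 0.2609 mol/dm³.
Then C_P = (C_{A0}−C_A) − C_Q = 3.146 − 0.2609 = 2.885 mol/dm³.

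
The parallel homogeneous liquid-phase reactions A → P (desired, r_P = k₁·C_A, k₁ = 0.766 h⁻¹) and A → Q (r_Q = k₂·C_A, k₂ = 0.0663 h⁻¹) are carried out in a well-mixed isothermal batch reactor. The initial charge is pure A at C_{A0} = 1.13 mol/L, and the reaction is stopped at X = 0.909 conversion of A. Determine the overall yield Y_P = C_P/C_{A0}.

C_A = C_{A0}(1−X) = 0.1028 mol/L.
Both paths are first order in A, so the instantaneous fraction to P is constant: dC_P/d(−C_A) = k₁/(k₁+k₂) = 0.9203.
C_P = 0.9203·(C_{A0}−C_A) = 0.9203×1.027 = 0.945 mol/L.
Y_P = C_P/C_{A0} = 0.9453/1.13 = 0.837.

0.837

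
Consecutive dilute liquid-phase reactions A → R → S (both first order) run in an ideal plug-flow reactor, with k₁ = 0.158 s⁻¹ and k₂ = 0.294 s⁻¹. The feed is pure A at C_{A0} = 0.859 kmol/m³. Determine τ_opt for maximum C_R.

4.57 s

For first-order series the maximum of C_R occurs at τ_opt = ln(k₂/k₁)/(k₂−k₁).
= ln(0.294/0.158)/(0.294−0.158) = ln(1.861)/0.1360 = 0.6210/0.1360 = 4.57 s.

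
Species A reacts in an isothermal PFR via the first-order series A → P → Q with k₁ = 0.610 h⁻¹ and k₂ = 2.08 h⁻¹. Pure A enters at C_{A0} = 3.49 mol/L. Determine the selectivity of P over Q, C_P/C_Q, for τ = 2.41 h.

For first-order series with pure A initially, C_P(τ) = k₁C_{A0}/(k₂−k₁)·(e^(−k₁τ) − e^(−k₂τ)).
e^(−k₁τ) = e^(−0.610×2.41) = e^(−1.470) = 0.2299; e^(−k₂τ) = e^(−5.013) = 0.006652.
C_P = 0.610×3.49/(2.08−0.610) × (0.2299−0.006652) = 1.448×0.2233 = 0.3233 mol/L.
C_A = C_{A0}e^(−k₁τ) = 0.8024 mol/L, so C_Q = C_{A0}−C_A−C_P = 2.364 mol/L; C_P/C_Q = 0.137.

0.137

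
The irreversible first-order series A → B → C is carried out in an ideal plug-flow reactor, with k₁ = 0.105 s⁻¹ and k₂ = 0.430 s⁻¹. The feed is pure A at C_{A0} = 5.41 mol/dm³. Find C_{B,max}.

0.838 mol/dm³

At the optimum, C_{B,max}/C_{A0} = (k₁/k₂)^[k₂/(k₂−k₁)].
= (0.105/0.430)^(0.430/(0.430−0.105)) = (0.2442)^(1.323) = 0.1548.
C_{B,max} = 0.1548×5.41 = 0.838 mol/dm³.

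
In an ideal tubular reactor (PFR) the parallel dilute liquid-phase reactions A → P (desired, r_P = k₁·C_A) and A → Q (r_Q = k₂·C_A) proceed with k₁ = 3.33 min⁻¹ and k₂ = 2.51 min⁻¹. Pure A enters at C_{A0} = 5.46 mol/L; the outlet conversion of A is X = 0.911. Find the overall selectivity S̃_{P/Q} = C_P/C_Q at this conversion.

C_A = C_{A0}(1−X) = 0.4859 mol/L.
Both paths are first order in A, so the instantaneous fraction to P is constant: dC_P/d(−C_A) = k₁/(k₁+k₂) = 0.5702.
C_P = 0.5702·(C_{A0}−C_A) = 0.5702×4.974 = 2.84 mol/L.
C_Q = (C_{A0}−C_A)−C_P = 2.138 mol/L; S̃_{P/Q} = 2.836/2.138 = 1.33.

1.33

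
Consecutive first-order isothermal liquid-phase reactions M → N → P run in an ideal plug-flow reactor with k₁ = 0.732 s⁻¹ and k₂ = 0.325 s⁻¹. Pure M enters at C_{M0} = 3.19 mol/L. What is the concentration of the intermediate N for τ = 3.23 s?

1.47 mol/L

For first-order series with pure M initially, C_N(τ) = k₁C_{M0}/(k₂−k₁)·(e^(−k₁τ) − e^(−k₂τ)).
e^(−k₁τ) = e^(−0.732×3.23) = e^(−2.364) = 0.09401; e^(−k₂τ) = e^(−1.050) = 0.3500.
C_N = 0.732×3.19/(0.325−0.732) × (0.09401−0.3500) = (-5.737)×(-0.2560) = 1.469 mol/L.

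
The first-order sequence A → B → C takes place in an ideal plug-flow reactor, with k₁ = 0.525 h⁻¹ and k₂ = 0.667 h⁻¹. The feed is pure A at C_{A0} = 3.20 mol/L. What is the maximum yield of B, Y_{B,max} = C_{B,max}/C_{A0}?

Evaluating C_B at τ_opt = ln(k₂/k₁)/(k₂−k₁) gives C_{B,max}/C_{A0} = (k₁/k₂)^[k₂/(k₂−k₁)].
= (0.525/0.667)^(0.667/(0.667−0.525)) = (0.7871)^(4.697) = 0.3248.

0.325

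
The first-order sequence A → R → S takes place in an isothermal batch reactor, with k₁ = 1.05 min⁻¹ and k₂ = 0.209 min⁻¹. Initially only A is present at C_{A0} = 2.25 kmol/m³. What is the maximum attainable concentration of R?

Evaluating C_R at t_opt = ln(k₂/k₁)/(k₂−k₁) gives C_{R,max}/C_{A0} = (k₁/k₂)^[k₂/(k₂−k₁)].
= (1.05/0.209)^(0.209/(0.209−1.05)) = (5.024)^(-0.2485) = 0.6695.
C_{R,max} = 0.6695×2.25 = 1.51 kmol/m³.

1.51 kmol/m³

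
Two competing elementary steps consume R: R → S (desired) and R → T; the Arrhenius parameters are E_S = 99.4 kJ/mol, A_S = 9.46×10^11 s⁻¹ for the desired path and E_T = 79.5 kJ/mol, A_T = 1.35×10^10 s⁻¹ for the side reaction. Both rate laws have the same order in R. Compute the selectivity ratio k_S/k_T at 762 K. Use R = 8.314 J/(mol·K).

Since both paths have the same order in R, the concentration cancels and S_{S/T} = k_S/k_T = (A_S/A_T)·exp[(E_T−E_S)/(RT)].
(E_T−E_S)/(RT) = (79.5−99.4)×10³/(8.314×762) = -19900/6335 = -3.141.
k_S/k_T = (9.46×10^11/1.35×10^10)·exp(-3.141) = 70.07 × 0.04323 = 3.03.

3.03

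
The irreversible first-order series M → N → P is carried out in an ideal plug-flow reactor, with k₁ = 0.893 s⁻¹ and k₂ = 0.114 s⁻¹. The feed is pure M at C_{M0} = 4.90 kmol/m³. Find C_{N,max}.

Evaluating C_N at τ_opt = ln(k₂/k₁)/(k₂−k₁) gives C_{N,max}/C_{M0} = (k₁/k₂)^[k₂/(k₂−k₁)].
= (0.893/0.114)^(0.114/(0.114−0.893)) = (7.833)^(-0.1463) = 0.7399.
C_{N,max} = 0.7399×4.90 = 3.63 kmol/m³.

3.63 kmol/m³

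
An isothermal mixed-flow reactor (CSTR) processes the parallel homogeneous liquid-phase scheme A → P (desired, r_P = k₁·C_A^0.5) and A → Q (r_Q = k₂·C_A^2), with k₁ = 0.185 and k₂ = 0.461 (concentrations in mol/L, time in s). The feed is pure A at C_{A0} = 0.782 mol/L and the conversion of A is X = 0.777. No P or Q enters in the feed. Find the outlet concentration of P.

0.514 mol/L

Exit C_A = C_{A0}(1−X) = 0.782×0.223 = 0.1744 mol/L.
A CSTR operates uniformly at the exit composition, giving r_P = 0.07726 and r_Q = 0.01402 (each k·C_A^n at C_A = 0.1744).
Fraction of consumed A going to P: r_P/(r_P+r_Q) = 0.8464.
C_P = 0.8464·C_{A0}·X = 0.8464×0.782×0.777 = 0.514 mol/L.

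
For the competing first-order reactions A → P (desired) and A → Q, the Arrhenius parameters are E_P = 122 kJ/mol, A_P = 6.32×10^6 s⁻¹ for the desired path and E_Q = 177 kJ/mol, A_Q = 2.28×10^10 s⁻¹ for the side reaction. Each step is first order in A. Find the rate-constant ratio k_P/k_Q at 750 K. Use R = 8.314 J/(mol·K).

1.88

With equal orders, S_{P/Q} = k_P/k_Q = (A_P/A_Q)·exp[(E_Q−E_P)/(RT)].
(E_Q−E_P)/(RT) = (177−122)×10³/(8.314×750) = 55000/6236 = 8.820.
k_P/k_Q = (6.32×10^6/2.28×10^10)·exp(8.820) = 2.772×10^-4 × 6771 = 1.88.
Since E_P < E_Q, lowering the temperature improves selectivity toward P.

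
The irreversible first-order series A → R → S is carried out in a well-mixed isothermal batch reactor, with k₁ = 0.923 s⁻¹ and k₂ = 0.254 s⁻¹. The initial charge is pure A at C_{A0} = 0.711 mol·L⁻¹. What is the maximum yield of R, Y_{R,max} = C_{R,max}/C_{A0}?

0.613

At the optimum, C_{R,max}/C_{A0} = (k₁/k₂)^[k₂/(k₂−k₁)].
= (0.923/0.254)^(0.254/(0.254−0.923)) = (3.634)^(-0.3797) = 0.6127.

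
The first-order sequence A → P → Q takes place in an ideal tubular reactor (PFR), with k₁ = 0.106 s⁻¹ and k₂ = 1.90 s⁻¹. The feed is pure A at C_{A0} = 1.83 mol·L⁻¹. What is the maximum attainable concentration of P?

Evaluating C_P at τ_opt = ln(k₂/k₁)/(k₂−k₁) gives C_{P,max}/C_{A0} = (k₁/k₂)^[k₂/(k₂−k₁)].
= (0.106/1.90)^(1.90/(1.90−0.106)) = (0.05579)^(1.059) = 0.04704.
C_{P,max} = 0.04704×1.83 = 0.0861 mol·L⁻¹.

0.0861 mol·L⁻¹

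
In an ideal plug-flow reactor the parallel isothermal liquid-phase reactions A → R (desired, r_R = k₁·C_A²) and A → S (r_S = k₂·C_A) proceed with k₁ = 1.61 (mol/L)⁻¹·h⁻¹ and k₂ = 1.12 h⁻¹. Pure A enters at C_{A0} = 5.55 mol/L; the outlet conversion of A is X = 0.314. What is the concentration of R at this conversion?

C_A = C_{A0}(1−X) = 3.807 mol/L.
Along a PFR/batch, dC_S/dC_A = −r_S/(r_R+r_S) = −k₂/(k₂+k₁·C_A).
Integrating from C_{A0} to C_A: C_S = (1.12/1.61)·ln[(1.12+1.61·5.55)/(1.12+1.61·3.81)] = 0.6957·ln(10.06/7.250) = 0.2276 mol/L.
Then C_R = (C_{A0}−C_A) − C_S = 1.743 − 0.2276 = 1.515 mol/L.

1.52 mol/L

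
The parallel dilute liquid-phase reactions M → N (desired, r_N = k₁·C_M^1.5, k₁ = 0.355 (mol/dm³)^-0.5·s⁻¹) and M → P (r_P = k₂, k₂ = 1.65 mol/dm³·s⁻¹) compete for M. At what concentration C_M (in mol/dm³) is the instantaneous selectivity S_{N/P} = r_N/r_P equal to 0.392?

1.49 mol/dm³

S_{N/P} = (k₁/k₂)·C_M^1.5 ⇒ C_M = (S·k₂/k₁)^(1/1.5).
= (0.392×1.65/0.355)^(0.6667) = (1.822)^(0.6667) = 1.49 mol/dm³.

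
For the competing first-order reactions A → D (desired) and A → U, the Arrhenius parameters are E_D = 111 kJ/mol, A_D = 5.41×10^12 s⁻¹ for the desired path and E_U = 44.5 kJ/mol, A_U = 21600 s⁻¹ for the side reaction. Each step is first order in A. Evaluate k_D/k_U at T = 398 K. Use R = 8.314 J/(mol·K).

Since both paths have the same order in A, the concentration cancels and S_{D/U} = k_D/k_U = (A_D/A_U)·exp[(E_U−E_D)/(RT)].
(E_U−E_D)/(RT) = (44.5−111)×10³/(8.314×398) = -66500/3309 = -20.10.
k_D/k_U = (5.41×10^12/21600)·exp(-20.10) = 2.505×10^8 × 1.871×10^-9 = 0.469.
Since E_D > E_U, raising the temperature improves selectivity toward D.

0.469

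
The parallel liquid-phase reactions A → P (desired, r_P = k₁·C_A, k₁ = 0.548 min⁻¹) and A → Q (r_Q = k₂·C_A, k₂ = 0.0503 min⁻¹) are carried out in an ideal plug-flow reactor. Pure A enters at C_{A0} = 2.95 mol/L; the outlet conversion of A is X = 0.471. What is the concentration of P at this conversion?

C_A = C_{A0}(1−X) = 1.561 mol/L.
Both paths are first order in A, so the instantaneous fraction to P is constant: dC_P/d(−C_A) = k₁/(k₁+k₂) = 0.9159.
C_P = 0.9159·(C_{A0}−C_A) = 0.9159×1.389 = 1.27 mol/L.

1.27 mol/L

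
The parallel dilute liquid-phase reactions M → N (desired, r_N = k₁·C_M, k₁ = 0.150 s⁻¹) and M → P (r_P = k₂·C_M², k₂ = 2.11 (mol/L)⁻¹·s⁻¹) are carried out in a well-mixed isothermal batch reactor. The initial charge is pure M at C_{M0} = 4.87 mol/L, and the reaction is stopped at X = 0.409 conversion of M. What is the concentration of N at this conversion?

C_M = C_{M0}(1−X) = 2.878 mol/L.
Along a PFR/batch, dC_N/dC_M = −r_N/(r_N+r_P) = −k₁/(k₁+k₂·C_M).
Integrating from C_{M0} to C_M: C_N = (0.150/2.11)·ln[(0.150+2.11·4.87)/(0.150+2.11·2.88)] = 0.07109·ln(10.43/6.223) = 0.03668 mol/L.

0.0367 mol/L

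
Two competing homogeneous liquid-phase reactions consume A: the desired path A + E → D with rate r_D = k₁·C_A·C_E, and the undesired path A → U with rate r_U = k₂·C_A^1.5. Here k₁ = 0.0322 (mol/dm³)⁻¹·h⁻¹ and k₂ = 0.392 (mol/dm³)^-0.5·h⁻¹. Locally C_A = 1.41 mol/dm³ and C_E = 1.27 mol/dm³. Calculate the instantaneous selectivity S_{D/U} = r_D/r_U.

0.0879

S_{D/U} = r_D/r_U = (k₁·C_A·C_E)/(k₂·C_A^1.5) = (k₁/k₂)·C_A^-0.5·C_E.
= (0.0322×1.410×1.270) / (0.392×1.410^1.5) = 0.05766/0.6563 = 0.0879.
The undesired path is higher order in A, so low C_A (CSTR or dilute feed) favours D.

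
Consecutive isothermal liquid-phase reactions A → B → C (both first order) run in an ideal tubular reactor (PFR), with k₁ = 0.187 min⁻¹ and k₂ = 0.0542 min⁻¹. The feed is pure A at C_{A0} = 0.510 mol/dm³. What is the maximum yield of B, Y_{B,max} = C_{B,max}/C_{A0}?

For a first-order series the maximum intermediate yield is C_{B,max}/C_{A0} = (k₁/k₂)^[k₂/(k₂−k₁)].
= (0.187/0.0542)^(0.0542/(0.0542−0.187)) = (3.450)^(-0.4081) = 0.6032.

0.603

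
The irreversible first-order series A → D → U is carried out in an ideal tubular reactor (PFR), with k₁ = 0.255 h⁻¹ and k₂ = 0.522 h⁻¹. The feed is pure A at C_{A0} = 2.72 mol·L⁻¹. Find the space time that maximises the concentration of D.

For first-order series the maximum of C_D occurs at τ_opt = ln(k₂/k₁)/(k₂−k₁).
= ln(0.522/0.255)/(0.522−0.255) = ln(2.047)/0.2670 = 0.7164/0.2670 = 2.68 h.

2.68 h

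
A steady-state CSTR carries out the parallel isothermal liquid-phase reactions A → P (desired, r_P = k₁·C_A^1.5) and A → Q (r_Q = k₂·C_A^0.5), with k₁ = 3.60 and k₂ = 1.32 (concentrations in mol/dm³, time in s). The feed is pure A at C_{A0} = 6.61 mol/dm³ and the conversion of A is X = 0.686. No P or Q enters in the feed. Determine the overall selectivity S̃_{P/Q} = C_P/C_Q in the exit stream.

5.66

Exit C_A = C_{A0}(1−X) = 6.61×0.314 = 2.076 mol/dm³.
In a CSTR the entire volume is at exit conditions, so r_P = 3.60×2.076^1.5 = 10.76 and r_Q = 1.32×2.076^0.5 = 1.902.
Overall selectivity = C_P/C_Q = r_Pτ/(r_Qτ) = r_P/r_Q = 5.66.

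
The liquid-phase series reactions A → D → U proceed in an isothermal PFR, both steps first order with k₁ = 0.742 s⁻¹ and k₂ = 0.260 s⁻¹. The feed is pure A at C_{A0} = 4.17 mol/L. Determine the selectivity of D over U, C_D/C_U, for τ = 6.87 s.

The intermediate concentration in a first-order A→B→C sequence is C_D = k₁C_{A0}(e^(−k₁τ) − e^(−k₂τ))/(k₂−k₁).
e^(−k₁τ) = e^(−0.742×6.87) = e^(−5.098) = 0.006112; e^(−k₂τ) = e^(−1.786) = 0.1676.
C_D = 0.742×4.17/(0.260−0.742) × (0.006112−0.1676) = (-6.419)×(-0.1615) = 1.037 mol/L.
C_A = C_{A0}e^(−k₁τ) = 0.02549 mol/L, so C_U = C_{A0}−C_A−C_D = 3.108 mol/L; C_D/C_U = 0.334.

0.334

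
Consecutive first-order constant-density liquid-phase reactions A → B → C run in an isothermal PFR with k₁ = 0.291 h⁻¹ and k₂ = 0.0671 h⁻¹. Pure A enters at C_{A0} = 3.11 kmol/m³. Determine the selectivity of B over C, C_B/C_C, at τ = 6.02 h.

3.49

For first-order series with pure A initially, C_B(τ) = k₁C_{A0}/(k₂−k₁)·(e^(−k₁τ) − e^(−k₂τ)).
e^(−k₁τ) = e^(−0.291×6.02) = e^(−1.752) = 0.1735; e^(−k₂τ) = e^(−0.4039) = 0.6677.
C_B = 0.291×3.11/(0.0671−0.291) × (0.1735−0.6677) = (-4.042)×(-0.4942) = 1.998 kmol/m³.
C_A = C_{A0}e^(−k₁τ) = 0.5395 kmol/m³, so C_C = C_{A0}−C_A−C_B = 0.5729 kmol/m³; C_B/C_C = 3.49.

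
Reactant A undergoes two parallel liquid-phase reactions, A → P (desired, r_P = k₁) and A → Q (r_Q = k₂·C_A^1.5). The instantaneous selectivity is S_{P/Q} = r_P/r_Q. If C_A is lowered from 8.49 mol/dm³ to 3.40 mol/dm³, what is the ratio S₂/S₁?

S_{P/Q} = (k₁/k₂)·C_A^-1.5, so S₂/S₁ = (C_{A,2}/C_{A,1})^-1.5.
= (3.40/8.49)^(-1.5) = (0.4005)^(-1.5) = 3.95.

3.95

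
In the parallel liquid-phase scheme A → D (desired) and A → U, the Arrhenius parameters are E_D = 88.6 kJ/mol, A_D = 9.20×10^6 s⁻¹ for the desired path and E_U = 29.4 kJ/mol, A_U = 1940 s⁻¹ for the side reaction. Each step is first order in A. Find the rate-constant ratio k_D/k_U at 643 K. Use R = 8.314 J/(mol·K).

0.0736

Since both paths have the same order in A, the concentration cancels and S_{D/U} = k_D/k_U = (A_D/A_U)·exp[(E_U−E_D)/(RT)].
(E_U−E_D)/(RT) = (29.4−88.6)×10³/(8.314×643) = -59200/5346 = -11.07.
k_D/k_U = (9.20×10^6/1940)·exp(-11.07) = 4742 × 1.551×10^-5 = 0.0736.
Since E_D > E_U, raising the temperature improves selectivity toward D.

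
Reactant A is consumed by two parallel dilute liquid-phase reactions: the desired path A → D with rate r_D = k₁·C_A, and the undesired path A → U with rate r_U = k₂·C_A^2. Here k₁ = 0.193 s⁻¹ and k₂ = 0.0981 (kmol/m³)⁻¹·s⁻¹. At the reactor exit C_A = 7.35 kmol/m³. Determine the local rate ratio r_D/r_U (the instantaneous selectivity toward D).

S_{D/U} = r_D/r_U = (k₁·C_A)/(k₂·C_A^2) = (k₁/k₂)·C_A⁻¹.
= (0.193×7.350) / (0.0981×7.350^2) = 1.419/5.300 = 0.268.

0.268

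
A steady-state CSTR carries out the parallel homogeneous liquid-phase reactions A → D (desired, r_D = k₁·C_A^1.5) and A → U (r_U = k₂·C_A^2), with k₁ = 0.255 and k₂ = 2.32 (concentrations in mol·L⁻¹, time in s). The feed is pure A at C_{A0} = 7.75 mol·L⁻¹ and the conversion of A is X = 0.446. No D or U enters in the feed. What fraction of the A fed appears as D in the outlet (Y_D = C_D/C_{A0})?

0.0225

Exit C_A = C_{A0}(1−X) = 7.75×0.554 = 4.294 mol·L⁻¹.
In a CSTR the entire volume is at exit conditions, so r_D = 0.255×4.294^1.5 = 2.269 and r_U = 2.32×4.294^2 = 42.77.
Fraction of consumed A going to D: r_D/(r_D+r_U) = 0.05037.
C_D = 0.05037·C_{A0}·X = 0.05037×7.75×0.446 = 0.174 mol·L⁻¹; Y_D = C_D/C_{A0} = 0.0225.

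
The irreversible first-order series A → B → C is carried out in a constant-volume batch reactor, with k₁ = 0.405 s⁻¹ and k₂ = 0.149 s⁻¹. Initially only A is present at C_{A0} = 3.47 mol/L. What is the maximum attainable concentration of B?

For a first-order series the maximum intermediate yield is C_{B,max}/C_{A0} = (k₁/k₂)^[k₂/(k₂−k₁)].
= (0.405/0.149)^(0.149/(0.149−0.405)) = (2.718)^(-0.5820) = 0.5588.
C_{B,max} = 0.5588×3.47 = 1.94 mol/L.

1.94 mol/L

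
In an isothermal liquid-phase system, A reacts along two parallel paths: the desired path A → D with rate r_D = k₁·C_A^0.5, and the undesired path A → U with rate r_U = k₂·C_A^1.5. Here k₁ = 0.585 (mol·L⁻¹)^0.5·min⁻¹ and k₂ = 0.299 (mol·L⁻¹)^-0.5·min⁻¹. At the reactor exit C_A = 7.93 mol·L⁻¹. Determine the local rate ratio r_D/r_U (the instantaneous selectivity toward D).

S_{D/U} = r_D/r_U = (k₁·C_A^0.5)/(k₂·C_A^1.5) = (k₁/k₂)·C_A⁻¹.
= (0.585×7.930^0.5) / (0.299×7.930^1.5) = 1.647/6.677 = 0.247.
The undesired path is higher order in A, so low C_A (CSTR or dilute feed) favours D.

0.247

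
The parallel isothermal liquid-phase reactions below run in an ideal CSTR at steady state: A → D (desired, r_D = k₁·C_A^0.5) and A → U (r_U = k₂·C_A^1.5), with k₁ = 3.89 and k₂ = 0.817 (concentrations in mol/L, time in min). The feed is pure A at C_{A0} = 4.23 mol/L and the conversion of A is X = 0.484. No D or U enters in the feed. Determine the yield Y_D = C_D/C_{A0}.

0.332

Exit C_A = C_{A0}(1−X) = 4.23×0.516 = 2.183 mol/L.
In a CSTR the entire volume is at exit conditions, so r_D = 3.89×2.183^0.5 = 5.747 and r_U = 0.817×2.183^1.5 = 2.635.
Fraction of consumed A going to D: r_D/(r_D+r_U) = 0.6857.
C_D = 0.6857·C_{A0}·X = 0.6857×4.23×0.484 = 1.40 mol/L; Y_D = C_D/C_{A0} = 0.332.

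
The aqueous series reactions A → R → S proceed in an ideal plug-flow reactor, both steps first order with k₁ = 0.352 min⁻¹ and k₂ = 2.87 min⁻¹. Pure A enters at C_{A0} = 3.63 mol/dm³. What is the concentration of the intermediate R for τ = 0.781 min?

0.332 mol/dm³

For first-order series with pure A initially, C_R(τ) = k₁C_{A0}/(k₂−k₁)·(e^(−k₁τ) − e^(−k₂τ)).
e^(−k₁τ) = e^(−0.352×0.781) = e^(−0.2749) = 0.7596; e^(−k₂τ) = e^(−2.241) = 0.1063.
C_R = 0.352×3.63/(2.87−0.352) × (0.7596−0.1063) = 0.5075×0.6533 = 0.3315 mol/dm³.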